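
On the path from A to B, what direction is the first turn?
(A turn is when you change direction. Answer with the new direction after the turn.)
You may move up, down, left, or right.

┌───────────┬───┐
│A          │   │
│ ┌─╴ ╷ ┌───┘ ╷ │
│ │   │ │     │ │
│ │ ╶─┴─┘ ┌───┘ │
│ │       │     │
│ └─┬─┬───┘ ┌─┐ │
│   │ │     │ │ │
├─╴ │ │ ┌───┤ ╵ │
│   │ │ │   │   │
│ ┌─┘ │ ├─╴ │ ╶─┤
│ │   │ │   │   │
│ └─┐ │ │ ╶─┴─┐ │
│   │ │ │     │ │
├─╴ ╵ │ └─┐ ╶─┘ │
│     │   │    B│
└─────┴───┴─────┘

Directions: right, right, down, left, down, right, right, right, up, right, right, up, right, down, down, down, down, left, down, right, down, down
First turn direction: down

Solution:

┌───────────┬───┐
│A → ↓      │↱ ↓│
│ ┌─╴ ╷ ┌───┘ ╷ │
│ │↓ ↲│ │↱ → ↑│↓│
│ │ ╶─┴─┘ ┌───┘ │
│ │↳ → → ↑│    ↓│
│ └─┬─┬───┘ ┌─┐ │
│   │ │     │ │↓│
├─╴ │ │ ┌───┤ ╵ │
│   │ │ │   │↓ ↲│
│ ┌─┘ │ ├─╴ │ ╶─┤
│ │   │ │   │↳ ↓│
│ └─┐ │ │ ╶─┴─┐ │
│   │ │ │     │↓│
├─╴ ╵ │ └─┐ ╶─┘ │
│     │   │    B│
└─────┴───┴─────┘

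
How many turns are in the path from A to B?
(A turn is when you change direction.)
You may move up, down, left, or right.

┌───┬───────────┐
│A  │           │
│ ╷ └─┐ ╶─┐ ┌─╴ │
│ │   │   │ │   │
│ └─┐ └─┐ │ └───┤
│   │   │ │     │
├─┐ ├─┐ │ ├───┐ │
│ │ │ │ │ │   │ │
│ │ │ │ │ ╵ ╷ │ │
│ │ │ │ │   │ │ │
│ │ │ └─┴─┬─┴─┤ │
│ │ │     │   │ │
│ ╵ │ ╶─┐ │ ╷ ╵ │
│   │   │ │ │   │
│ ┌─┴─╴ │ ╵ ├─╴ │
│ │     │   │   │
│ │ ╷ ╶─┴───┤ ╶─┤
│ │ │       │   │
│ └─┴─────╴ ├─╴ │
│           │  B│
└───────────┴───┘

Directions: down, down, right, down, down, down, down, left, down, down, down, right, right, right, right, right, up, left, left, left, up, right, up, left, up, right, right, down, down, right, up, up, right, down, right, down, left, down, right, down
Number of turns: 24

Solution:

┌───┬───────────┐
│A  │           │
│ ╷ └─┐ ╶─┐ ┌─╴ │
│↓│   │   │ │   │
│ └─┐ └─┐ │ └───┤
│↳ ↓│   │ │     │
├─┐ ├─┐ │ ├───┐ │
│ │↓│ │ │ │   │ │
│ │ │ │ │ ╵ ╷ │ │
│ │↓│ │ │   │ │ │
│ │ │ └─┴─┬─┴─┤ │
│ │↓│↱ → ↓│↱ ↓│ │
│ ╵ │ ╶─┐ │ ╷ ╵ │
│↓ ↲│↑ ↰│↓│↑│↳ ↓│
│ ┌─┴─╴ │ ╵ ├─╴ │
│↓│  ↱ ↑│↳ ↑│↓ ↲│
│ │ ╷ ╶─┴───┤ ╶─┤
│↓│ │↑ ← ← ↰│↳ ↓│
│ └─┴─────╴ ├─╴ │
│↳ → → → → ↑│  B│
└───────────┴───┘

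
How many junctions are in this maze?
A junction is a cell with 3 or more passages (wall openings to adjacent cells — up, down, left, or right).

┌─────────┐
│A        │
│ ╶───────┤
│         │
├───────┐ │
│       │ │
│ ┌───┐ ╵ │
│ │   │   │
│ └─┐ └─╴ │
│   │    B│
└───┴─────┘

Checking each cell for number of passages:

Junctions found (3+ passages):
  (3, 4): 3 passages
Total junctions: 1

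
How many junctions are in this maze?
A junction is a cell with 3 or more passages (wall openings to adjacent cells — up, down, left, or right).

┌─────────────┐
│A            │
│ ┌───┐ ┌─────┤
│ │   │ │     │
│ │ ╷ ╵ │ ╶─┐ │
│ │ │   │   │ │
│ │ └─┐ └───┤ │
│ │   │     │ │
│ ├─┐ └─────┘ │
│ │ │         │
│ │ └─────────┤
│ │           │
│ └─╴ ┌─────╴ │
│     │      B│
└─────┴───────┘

Checking each cell for number of passages:

Junctions found (3+ passages):
  (0, 3): 3 passages
  (2, 3): 3 passages
  (5, 2): 3 passages
Total junctions: 3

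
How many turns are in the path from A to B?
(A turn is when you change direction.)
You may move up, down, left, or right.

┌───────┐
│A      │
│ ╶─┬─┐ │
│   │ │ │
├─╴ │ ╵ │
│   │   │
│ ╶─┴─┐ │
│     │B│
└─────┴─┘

Directions: right, right, right, down, down, down
Number of turns: 1

Solution:

┌───────┐
│A → → ↓│
│ ╶─┬─┐ │
│   │ │↓│
├─╴ │ ╵ │
│   │  ↓│
│ ╶─┴─┐ │
│     │B│
└─────┴─┘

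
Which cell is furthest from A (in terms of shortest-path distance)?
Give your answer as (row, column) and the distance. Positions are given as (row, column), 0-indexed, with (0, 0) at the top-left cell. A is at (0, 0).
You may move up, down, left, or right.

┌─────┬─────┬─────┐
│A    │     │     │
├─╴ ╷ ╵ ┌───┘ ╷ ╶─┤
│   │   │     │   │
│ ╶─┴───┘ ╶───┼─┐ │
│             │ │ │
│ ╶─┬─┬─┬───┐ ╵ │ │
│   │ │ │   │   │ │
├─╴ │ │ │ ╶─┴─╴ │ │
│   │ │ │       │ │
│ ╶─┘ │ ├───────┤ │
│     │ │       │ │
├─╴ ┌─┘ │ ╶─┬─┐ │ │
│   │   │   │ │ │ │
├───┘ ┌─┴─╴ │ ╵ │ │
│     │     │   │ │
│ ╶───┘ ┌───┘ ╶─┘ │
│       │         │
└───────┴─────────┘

Computing BFS distances from A to all cells:
Furthest cell: (3, 3)
Distance: 48 steps

Path from A to the furthest cell:

┌─────┬─────┬─────┐
│A ↓  │     │↱ ↓  │
├─╴ ╷ ╵ ┌───┘ ╷ ╶─┤
│↓ ↲│   │↱ → ↑│↳ ↓│
│ ╶─┴───┘ ╶───┼─┐ │
│↳ → → → ↑    │ │↓│
│ ╶─┬─┬─┬───┐ ╵ │ │
│   │ │B│   │   │↓│
├─╴ │ │ │ ╶─┴─╴ │ │
│   │ │↑│       │↓│
│ ╶─┘ │ ├───────┤ │
│     │↑│↓ ← ← ↰│↓│
├─╴ ┌─┘ │ ╶─┬─┐ │ │
│   │↱ ↑│↳ ↓│ │↑│↓│
├───┘ ┌─┴─╴ │ ╵ │ │
│↱ → ↑│↓ ← ↲│↱ ↑│↓│
│ ╶───┘ ┌───┘ ╶─┘ │
│↑ ← ← ↲│    ↑ ← ↲│
└───────┴─────────┘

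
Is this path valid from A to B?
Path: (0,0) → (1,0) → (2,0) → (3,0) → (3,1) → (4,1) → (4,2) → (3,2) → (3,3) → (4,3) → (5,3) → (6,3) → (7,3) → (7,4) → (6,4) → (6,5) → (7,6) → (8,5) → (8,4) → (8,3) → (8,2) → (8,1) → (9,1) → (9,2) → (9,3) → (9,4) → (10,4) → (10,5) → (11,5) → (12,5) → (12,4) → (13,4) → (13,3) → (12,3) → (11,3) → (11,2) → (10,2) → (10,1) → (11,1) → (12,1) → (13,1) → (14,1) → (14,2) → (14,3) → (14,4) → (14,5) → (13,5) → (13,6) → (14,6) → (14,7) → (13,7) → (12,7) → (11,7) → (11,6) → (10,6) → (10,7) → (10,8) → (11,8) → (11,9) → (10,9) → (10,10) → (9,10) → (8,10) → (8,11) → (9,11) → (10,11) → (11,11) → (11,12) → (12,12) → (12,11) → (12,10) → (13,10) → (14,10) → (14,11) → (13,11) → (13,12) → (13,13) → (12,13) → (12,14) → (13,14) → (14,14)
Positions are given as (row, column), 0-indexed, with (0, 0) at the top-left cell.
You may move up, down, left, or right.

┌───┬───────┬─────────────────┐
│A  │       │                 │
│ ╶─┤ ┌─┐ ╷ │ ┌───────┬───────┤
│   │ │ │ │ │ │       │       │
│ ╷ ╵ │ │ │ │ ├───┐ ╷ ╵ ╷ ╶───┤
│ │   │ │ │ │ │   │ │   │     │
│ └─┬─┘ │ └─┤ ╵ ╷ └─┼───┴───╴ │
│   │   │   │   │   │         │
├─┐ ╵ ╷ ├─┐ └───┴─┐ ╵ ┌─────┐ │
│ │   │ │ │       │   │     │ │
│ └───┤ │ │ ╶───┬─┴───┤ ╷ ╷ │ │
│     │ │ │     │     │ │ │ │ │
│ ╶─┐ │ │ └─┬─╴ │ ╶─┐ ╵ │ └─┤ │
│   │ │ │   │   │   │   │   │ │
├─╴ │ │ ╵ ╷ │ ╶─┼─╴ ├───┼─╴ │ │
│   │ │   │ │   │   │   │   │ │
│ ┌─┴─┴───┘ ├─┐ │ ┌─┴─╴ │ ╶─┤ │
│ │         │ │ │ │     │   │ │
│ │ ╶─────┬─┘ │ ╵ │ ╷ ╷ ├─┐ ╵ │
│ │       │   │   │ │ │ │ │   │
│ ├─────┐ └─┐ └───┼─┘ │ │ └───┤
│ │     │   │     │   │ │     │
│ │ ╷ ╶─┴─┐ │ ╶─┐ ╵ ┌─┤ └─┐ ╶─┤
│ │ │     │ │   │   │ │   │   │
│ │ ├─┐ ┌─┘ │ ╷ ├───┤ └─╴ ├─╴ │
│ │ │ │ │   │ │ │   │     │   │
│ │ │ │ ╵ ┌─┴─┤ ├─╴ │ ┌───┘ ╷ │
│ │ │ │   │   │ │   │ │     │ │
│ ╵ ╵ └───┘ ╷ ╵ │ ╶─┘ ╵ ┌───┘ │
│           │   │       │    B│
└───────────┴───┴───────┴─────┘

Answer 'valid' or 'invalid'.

Checking path validity:
Result: Invalid move at step 16: cannot move from (6, 5) to (7, 6).

invalid

Correct solution:

┌───┬───────┬─────────────────┐
│A  │       │                 │
│ ╶─┤ ┌─┐ ╷ │ ┌───────┬───────┤
│↓  │ │ │ │ │ │       │       │
│ ╷ ╵ │ │ │ │ ├───┐ ╷ ╵ ╷ ╶───┤
│↓│   │ │ │ │ │   │ │   │     │
│ └─┬─┘ │ └─┤ ╵ ╷ └─┼───┴───╴ │
│↳ ↓│↱ ↓│   │   │   │         │
├─┐ ╵ ╷ ├─┐ └───┴─┐ ╵ ┌─────┐ │
│ │↳ ↑│↓│ │       │   │     │ │
│ └───┤ │ │ ╶───┬─┴───┤ ╷ ╷ │ │
│     │↓│ │     │     │ │ │ │ │
│ ╶─┐ │ │ └─┬─╴ │ ╶─┐ ╵ │ └─┤ │
│   │ │↓│↱ ↓│   │   │   │   │ │
├─╴ │ │ ╵ ╷ │ ╶─┼─╴ ├───┼─╴ │ │
│   │ │↳ ↑│↓│   │   │   │   │ │
│ ┌─┴─┴───┘ ├─┐ │ ┌─┴─╴ │ ╶─┤ │
│ │↓ ← ← ← ↲│ │ │ │  ↱ ↓│   │ │
│ │ ╶─────┬─┘ │ ╵ │ ╷ ╷ ├─┐ ╵ │
│ │↳ → → ↓│   │   │ │↑│↓│ │   │
│ ├─────┐ └─┐ └───┼─┘ │ │ └───┤
│ │↓ ↰  │↳ ↓│↱ → ↓│↱ ↑│↓│     │
│ │ ╷ ╶─┴─┐ │ ╶─┐ ╵ ┌─┤ └─┐ ╶─┤
│ │↓│↑ ↰  │↓│↑ ↰│↳ ↑│ │↳ ↓│   │
│ │ ├─┐ ┌─┘ │ ╷ ├───┤ └─╴ ├─╴ │
│ │↓│ │↑│↓ ↲│ │↑│   │↓ ← ↲│↱ ↓│
│ │ │ │ ╵ ┌─┴─┤ ├─╴ │ ┌───┘ ╷ │
│ │↓│ │↑ ↲│↱ ↓│↑│   │↓│↱ → ↑│↓│
│ ╵ ╵ └───┘ ╷ ╵ │ ╶─┘ ╵ ┌───┘ │
│  ↳ → → → ↑│↳ ↑│    ↳ ↑│    B│
└───────────┴───┴───────┴─────┘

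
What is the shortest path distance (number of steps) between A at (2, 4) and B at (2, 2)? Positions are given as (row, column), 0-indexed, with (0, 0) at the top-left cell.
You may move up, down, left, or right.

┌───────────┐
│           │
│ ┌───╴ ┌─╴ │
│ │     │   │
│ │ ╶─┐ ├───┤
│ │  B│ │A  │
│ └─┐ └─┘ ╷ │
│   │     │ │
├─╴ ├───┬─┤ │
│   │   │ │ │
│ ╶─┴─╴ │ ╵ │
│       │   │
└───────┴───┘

Finding path from (2, 4) to (2, 2):
Path: (2,4) → (3,4) → (3,3) → (3,2) → (2,2)
Distance: 4 steps

Solution:

┌───────────┐
│           │
│ ┌───╴ ┌─╴ │
│ │     │   │
│ │ ╶─┐ ├───┤
│ │  B│ │A  │
│ └─┐ └─┘ ╷ │
│   │↑ ← ↲│ │
├─╴ ├───┬─┤ │
│   │   │ │ │
│ ╶─┴─╴ │ ╵ │
│       │   │
└───────┴───┘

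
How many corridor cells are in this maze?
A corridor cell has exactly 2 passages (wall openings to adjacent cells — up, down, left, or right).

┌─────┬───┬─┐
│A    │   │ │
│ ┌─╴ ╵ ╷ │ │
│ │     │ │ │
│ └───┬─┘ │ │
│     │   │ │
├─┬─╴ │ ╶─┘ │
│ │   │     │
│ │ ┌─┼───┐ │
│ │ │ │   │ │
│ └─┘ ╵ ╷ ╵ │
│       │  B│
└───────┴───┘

Counting cells with exactly 2 passages:
Total corridor cells: 28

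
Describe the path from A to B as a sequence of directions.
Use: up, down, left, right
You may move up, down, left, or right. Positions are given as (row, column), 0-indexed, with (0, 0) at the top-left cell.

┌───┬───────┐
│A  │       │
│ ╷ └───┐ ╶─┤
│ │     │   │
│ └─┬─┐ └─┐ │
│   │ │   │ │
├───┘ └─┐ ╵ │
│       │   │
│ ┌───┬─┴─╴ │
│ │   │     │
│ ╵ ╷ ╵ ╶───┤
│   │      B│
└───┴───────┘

Finding the path and converting it to directions:
Path through cells: (0,0) → (0,1) → (1,1) → (1,2) → (1,3) → (2,3) → (2,4) → (3,4) → (3,5) → (4,5) → (4,4) → (4,3) → (5,3) → (5,4) → (5,5)
Directions: right, down, right, right, down, right, down, right, down, left, left, down, right, right

Solution:

┌───┬───────┐
│A ↓│       │
│ ╷ └───┐ ╶─┤
│ │↳ → ↓│   │
│ └─┬─┐ └─┐ │
│   │ │↳ ↓│ │
├───┘ └─┐ ╵ │
│       │↳ ↓│
│ ┌───┬─┴─╴ │
│ │   │↓ ← ↲│
│ ╵ ╷ ╵ ╶───┤
│   │  ↳ → B│
└───┴───────┘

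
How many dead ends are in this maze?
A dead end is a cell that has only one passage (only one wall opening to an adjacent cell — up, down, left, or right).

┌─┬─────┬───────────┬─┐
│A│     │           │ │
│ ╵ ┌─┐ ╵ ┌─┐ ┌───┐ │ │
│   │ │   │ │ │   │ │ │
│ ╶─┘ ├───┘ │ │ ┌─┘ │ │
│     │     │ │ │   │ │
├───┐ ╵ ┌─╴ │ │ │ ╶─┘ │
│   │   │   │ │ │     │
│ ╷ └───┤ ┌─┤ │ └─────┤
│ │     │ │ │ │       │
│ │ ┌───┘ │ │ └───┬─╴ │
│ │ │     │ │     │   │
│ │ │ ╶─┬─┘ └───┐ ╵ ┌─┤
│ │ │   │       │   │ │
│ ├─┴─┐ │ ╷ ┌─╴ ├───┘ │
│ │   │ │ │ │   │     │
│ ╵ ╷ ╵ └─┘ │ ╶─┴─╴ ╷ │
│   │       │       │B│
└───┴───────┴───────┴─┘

Checking each cell for number of passages:

Dead ends found at positions:
  (0, 0)
  (0, 10)
  (1, 2)
  (1, 5)
  (1, 8)
  (4, 3)
  (4, 5)
  (6, 1)
  (6, 10)
  (7, 4)
  (7, 8)
  (8, 10)
Total dead ends: 12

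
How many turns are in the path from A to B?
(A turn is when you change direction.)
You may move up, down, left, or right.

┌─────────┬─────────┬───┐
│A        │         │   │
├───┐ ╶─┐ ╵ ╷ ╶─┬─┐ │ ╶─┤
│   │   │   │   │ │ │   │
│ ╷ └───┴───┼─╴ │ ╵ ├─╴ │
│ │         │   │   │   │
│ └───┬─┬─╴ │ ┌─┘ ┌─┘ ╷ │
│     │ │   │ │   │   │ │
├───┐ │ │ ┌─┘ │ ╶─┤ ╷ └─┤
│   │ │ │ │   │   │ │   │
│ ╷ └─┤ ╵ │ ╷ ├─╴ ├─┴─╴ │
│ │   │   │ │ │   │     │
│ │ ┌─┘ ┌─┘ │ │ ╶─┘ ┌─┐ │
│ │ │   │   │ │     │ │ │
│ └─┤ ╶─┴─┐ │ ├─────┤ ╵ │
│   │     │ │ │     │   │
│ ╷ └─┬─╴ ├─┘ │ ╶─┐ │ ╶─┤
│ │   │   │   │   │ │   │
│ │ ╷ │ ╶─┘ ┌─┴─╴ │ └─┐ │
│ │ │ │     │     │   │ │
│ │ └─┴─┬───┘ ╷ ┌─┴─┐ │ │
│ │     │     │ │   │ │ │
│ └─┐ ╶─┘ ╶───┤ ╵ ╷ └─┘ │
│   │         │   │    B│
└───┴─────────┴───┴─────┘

Directions: right, right, right, right, down, right, up, right, right, right, right, down, down, left, down, left, down, right, down, left, down, right, right, up, right, right, down, down, left, down, right, down, down, down
Number of turns: 21

Solution:

┌─────────┬─────────┬───┐
│A → → → ↓│↱ → → → ↓│   │
├───┐ ╶─┐ ╵ ╷ ╶─┬─┐ │ ╶─┤
│   │   │↳ ↑│   │ │↓│   │
│ ╷ └───┴───┼─╴ │ ╵ ├─╴ │
│ │         │   │↓ ↲│   │
│ └───┬─┬─╴ │ ┌─┘ ┌─┘ ╷ │
│     │ │   │ │↓ ↲│   │ │
├───┐ │ │ ┌─┘ │ ╶─┤ ╷ └─┤
│   │ │ │ │   │↳ ↓│ │   │
│ ╷ └─┤ ╵ │ ╷ ├─╴ ├─┴─╴ │
│ │   │   │ │ │↓ ↲│↱ → ↓│
│ │ ┌─┘ ┌─┘ │ │ ╶─┘ ┌─┐ │
│ │ │   │   │ │↳ → ↑│ │↓│
│ └─┤ ╶─┴─┐ │ ├─────┤ ╵ │
│   │     │ │ │     │↓ ↲│
│ ╷ └─┬─╴ ├─┘ │ ╶─┐ │ ╶─┤
│ │   │   │   │   │ │↳ ↓│
│ │ ╷ │ ╶─┘ ┌─┴─╴ │ └─┐ │
│ │ │ │     │     │   │↓│
│ │ └─┴─┬───┘ ╷ ┌─┴─┐ │ │
│ │     │     │ │   │ │↓│
│ └─┐ ╶─┘ ╶───┤ ╵ ╷ └─┘ │
│   │         │   │    B│
└───┴─────────┴───┴─────┘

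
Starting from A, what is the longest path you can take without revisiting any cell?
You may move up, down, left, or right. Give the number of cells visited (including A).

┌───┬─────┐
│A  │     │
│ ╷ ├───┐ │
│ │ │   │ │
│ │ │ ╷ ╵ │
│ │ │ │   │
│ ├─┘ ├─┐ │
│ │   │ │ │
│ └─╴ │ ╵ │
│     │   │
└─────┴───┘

Finding longest simple path using DFS:
Start: (0, 0)
Longest path visits 17 cells
Path: A → down → down → down → down → right → right → up → up → up → right → down → right → up → up → left → left

Solution:

┌───┬─────┐
│A  │B ← ↰│
│ ╷ ├───┐ │
│↓│ │↱ ↓│↑│
│ │ │ ╷ ╵ │
│↓│ │↑│↳ ↑│
│ ├─┘ ├─┐ │
│↓│  ↑│ │ │
│ └─╴ │ ╵ │
│↳ → ↑│   │
└─────┴───┘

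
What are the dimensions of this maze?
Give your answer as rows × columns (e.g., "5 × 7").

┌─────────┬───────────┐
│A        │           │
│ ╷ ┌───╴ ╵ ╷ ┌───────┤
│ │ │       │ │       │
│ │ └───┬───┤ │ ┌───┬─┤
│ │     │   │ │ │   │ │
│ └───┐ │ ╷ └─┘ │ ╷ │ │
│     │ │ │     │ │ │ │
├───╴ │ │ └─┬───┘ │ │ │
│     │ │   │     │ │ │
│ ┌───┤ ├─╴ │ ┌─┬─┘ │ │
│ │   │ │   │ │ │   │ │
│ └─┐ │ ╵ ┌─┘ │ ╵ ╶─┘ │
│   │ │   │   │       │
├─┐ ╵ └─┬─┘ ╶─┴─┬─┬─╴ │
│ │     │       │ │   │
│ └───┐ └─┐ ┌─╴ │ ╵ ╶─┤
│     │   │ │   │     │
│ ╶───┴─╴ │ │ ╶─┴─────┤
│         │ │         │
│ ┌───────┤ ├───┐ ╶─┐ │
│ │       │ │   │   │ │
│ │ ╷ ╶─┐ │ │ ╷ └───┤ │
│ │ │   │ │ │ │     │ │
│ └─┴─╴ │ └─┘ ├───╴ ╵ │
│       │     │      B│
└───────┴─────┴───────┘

Counting the maze dimensions:
Rows (vertical): 13
Columns (horizontal): 11
Dimensions: 13 × 11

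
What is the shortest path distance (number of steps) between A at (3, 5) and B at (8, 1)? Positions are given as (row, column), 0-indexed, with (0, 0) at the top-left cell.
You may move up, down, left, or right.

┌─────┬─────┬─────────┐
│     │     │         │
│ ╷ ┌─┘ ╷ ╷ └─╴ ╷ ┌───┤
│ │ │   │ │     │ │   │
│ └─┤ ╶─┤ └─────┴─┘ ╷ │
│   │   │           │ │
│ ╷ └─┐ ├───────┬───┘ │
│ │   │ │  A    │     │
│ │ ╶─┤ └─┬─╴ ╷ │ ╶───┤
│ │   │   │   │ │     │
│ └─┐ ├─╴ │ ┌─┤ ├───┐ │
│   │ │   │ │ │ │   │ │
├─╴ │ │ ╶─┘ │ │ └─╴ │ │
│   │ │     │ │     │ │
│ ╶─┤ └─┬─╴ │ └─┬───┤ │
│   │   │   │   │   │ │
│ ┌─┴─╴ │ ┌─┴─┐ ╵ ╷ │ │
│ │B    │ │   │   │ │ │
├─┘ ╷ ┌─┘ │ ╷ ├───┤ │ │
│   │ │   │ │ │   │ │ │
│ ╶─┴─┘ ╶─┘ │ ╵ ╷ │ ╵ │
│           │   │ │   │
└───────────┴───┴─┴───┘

Finding path from (3, 5) to (8, 1):
Path: (3,5) → (3,6) → (4,6) → (4,5) → (5,5) → (6,5) → (7,5) → (7,4) → (8,4) → (9,4) → (9,3) → (10,3) → (10,2) → (10,1) → (10,0) → (9,0) → (9,1) → (8,1)
Distance: 17 steps

Solution:

┌─────┬─────┬─────────┐
│     │     │         │
│ ╷ ┌─┘ ╷ ╷ └─╴ ╷ ┌───┤
│ │ │   │ │     │ │   │
│ └─┤ ╶─┤ └─────┴─┘ ╷ │
│   │   │           │ │
│ ╷ └─┐ ├───────┬───┘ │
│ │   │ │  A ↓  │     │
│ │ ╶─┤ └─┬─╴ ╷ │ ╶───┤
│ │   │   │↓ ↲│ │     │
│ └─┐ ├─╴ │ ┌─┤ ├───┐ │
│   │ │   │↓│ │ │   │ │
├─╴ │ │ ╶─┘ │ │ └─╴ │ │
│   │ │    ↓│ │     │ │
│ ╶─┤ └─┬─╴ │ └─┬───┤ │
│   │   │↓ ↲│   │   │ │
│ ┌─┴─╴ │ ┌─┴─┐ ╵ ╷ │ │
│ │B    │↓│   │   │ │ │
├─┘ ╷ ┌─┘ │ ╷ ├───┤ │ │
│↱ ↑│ │↓ ↲│ │ │   │ │ │
│ ╶─┴─┘ ╶─┘ │ ╵ ╷ │ ╵ │
│↑ ← ← ↲    │   │ │   │
└───────────┴───┴─┴───┘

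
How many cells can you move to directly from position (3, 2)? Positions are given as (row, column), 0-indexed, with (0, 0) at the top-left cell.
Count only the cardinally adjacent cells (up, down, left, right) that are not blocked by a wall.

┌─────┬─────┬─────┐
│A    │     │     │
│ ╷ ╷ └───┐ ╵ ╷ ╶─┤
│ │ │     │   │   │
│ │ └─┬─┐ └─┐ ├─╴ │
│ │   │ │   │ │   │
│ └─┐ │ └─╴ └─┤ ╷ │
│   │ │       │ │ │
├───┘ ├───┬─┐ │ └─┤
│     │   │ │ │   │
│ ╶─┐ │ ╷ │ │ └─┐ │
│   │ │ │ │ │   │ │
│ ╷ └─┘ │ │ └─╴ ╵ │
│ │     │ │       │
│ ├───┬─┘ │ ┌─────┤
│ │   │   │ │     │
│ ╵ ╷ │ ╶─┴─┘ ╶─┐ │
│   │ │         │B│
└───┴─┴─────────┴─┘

Checking passable neighbors of (3, 2):
Neighbors: (2, 2), (4, 2)
Count: 2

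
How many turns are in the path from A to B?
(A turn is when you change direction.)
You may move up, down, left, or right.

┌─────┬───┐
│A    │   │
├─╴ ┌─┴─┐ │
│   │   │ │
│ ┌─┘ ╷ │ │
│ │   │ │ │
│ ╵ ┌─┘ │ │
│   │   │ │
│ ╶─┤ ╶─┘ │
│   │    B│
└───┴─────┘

Directions: right, down, left, down, down, right, up, right, up, right, down, down, left, down, right, right
Number of turns: 12

Solution:

┌─────┬───┐
│A ↓  │   │
├─╴ ┌─┴─┐ │
│↓ ↲│↱ ↓│ │
│ ┌─┘ ╷ │ │
│↓│↱ ↑│↓│ │
│ ╵ ┌─┘ │ │
│↳ ↑│↓ ↲│ │
│ ╶─┤ ╶─┘ │
│   │↳ → B│
└───┴─────┘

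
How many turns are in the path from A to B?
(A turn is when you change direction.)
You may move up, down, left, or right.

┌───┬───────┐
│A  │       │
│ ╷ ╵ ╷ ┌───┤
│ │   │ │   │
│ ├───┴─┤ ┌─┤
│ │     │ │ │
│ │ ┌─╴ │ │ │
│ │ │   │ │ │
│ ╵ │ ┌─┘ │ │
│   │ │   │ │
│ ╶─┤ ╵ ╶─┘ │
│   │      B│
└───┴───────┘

Directions: down, down, down, down, right, up, up, right, right, down, left, down, down, right, right, right
Number of turns: 7

Solution:

┌───┬───────┐
│A  │       │
│ ╷ ╵ ╷ ┌───┤
│↓│   │ │   │
│ ├───┴─┤ ┌─┤
│↓│↱ → ↓│ │ │
│ │ ┌─╴ │ │ │
│↓│↑│↓ ↲│ │ │
│ ╵ │ ┌─┘ │ │
│↳ ↑│↓│   │ │
│ ╶─┤ ╵ ╶─┘ │
│   │↳ → → B│
└───┴───────┘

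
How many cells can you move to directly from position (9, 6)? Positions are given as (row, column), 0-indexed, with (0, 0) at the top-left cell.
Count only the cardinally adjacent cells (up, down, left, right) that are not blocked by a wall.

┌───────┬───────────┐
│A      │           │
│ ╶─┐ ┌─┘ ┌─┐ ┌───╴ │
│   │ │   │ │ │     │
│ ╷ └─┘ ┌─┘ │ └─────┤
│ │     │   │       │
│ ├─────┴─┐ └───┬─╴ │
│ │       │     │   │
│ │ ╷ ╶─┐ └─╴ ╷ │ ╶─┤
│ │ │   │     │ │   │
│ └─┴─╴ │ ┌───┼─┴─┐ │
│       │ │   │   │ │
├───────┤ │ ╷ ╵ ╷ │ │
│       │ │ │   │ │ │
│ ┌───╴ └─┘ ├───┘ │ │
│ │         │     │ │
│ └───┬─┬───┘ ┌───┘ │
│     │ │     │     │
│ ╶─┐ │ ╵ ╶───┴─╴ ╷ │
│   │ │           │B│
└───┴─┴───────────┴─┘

Checking passable neighbors of (9, 6):
Neighbors: (9, 5), (9, 7)
Count: 2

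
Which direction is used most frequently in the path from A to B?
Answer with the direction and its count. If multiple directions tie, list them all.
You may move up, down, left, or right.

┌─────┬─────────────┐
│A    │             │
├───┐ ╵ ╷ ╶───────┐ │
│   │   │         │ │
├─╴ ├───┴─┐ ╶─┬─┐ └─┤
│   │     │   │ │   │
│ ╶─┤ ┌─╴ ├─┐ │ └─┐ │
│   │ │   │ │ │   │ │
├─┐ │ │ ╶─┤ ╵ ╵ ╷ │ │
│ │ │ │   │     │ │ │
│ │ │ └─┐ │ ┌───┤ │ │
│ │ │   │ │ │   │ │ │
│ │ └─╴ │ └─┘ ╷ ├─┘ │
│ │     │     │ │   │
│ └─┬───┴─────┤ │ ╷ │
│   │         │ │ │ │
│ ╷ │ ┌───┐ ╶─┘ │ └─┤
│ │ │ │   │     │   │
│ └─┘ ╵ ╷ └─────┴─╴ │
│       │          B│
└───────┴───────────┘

Directions: right, right, down, right, up, right, down, right, right, right, right, down, right, down, down, down, down, left, down, down, right, down
Counts: {'right': 10, 'down': 10, 'up': 1, 'left': 1}
Most common: down and right (tied at 10 times each)

Solution:

┌─────┬─────────────┐
│A → ↓│↱ ↓          │
├───┐ ╵ ╷ ╶───────┐ │
│   │↳ ↑│↳ → → → ↓│ │
├─╴ ├───┴─┐ ╶─┬─┐ └─┤
│   │     │   │ │↳ ↓│
│ ╶─┤ ┌─╴ ├─┐ │ └─┐ │
│   │ │   │ │ │   │↓│
├─┐ │ │ ╶─┤ ╵ ╵ ╷ │ │
│ │ │ │   │     │ │↓│
│ │ │ └─┐ │ ┌───┤ │ │
│ │ │   │ │ │   │ │↓│
│ │ └─╴ │ └─┘ ╷ ├─┘ │
│ │     │     │ │↓ ↲│
│ └─┬───┴─────┤ │ ╷ │
│   │         │ │↓│ │
│ ╷ │ ┌───┐ ╶─┘ │ └─┤
│ │ │ │   │     │↳ ↓│
│ └─┘ ╵ ╷ └─────┴─╴ │
│       │          B│
└───────┴───────────┘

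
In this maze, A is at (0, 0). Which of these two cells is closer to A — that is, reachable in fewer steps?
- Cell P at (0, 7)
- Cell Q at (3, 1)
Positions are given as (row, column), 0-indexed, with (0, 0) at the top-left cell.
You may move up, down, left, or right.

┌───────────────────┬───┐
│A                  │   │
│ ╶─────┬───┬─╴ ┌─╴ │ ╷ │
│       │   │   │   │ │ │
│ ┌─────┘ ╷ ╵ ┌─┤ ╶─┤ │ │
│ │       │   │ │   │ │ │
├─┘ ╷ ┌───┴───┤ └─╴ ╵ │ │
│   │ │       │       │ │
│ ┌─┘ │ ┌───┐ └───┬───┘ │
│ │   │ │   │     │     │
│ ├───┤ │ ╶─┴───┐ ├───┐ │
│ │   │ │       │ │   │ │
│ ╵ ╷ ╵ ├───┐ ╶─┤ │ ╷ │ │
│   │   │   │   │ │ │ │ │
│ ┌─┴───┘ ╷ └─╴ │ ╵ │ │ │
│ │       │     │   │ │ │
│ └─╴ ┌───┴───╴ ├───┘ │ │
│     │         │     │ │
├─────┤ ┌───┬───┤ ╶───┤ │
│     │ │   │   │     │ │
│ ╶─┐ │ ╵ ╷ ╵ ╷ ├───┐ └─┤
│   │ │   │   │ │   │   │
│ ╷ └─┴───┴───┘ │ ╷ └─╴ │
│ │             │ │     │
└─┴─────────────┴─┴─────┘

Shortest path A → P at (0, 7): 7 steps
Shortest path A → Q at (3, 1): 18 steps

P is closer (7 steps vs 18 steps).

Path to P:

┌───────────────────┬───┐
│A → → → → → → P    │   │
│ ╶─────┬───┬─╴ ┌─╴ │ ╷ │
│       │   │   │   │ │ │
│ ┌─────┘ ╷ ╵ ┌─┤ ╶─┤ │ │
│ │       │   │ │   │ │ │
├─┘ ╷ ┌───┴───┤ └─╴ ╵ │ │
│   │ │       │       │ │
│ ┌─┘ │ ┌───┐ └───┬───┘ │
│ │   │ │   │     │     │
│ ├───┤ │ ╶─┴───┐ ├───┐ │
│ │   │ │       │ │   │ │
│ ╵ ╷ ╵ ├───┐ ╶─┤ │ ╷ │ │
│   │   │   │   │ │ │ │ │
│ ┌─┴───┘ ╷ └─╴ │ ╵ │ │ │
│ │       │     │   │ │ │
│ └─╴ ┌───┴───╴ ├───┘ │ │
│     │         │     │ │
├─────┤ ┌───┬───┤ ╶───┤ │
│     │ │   │   │     │ │
│ ╶─┐ │ ╵ ╷ ╵ ╷ ├───┐ └─┤
│   │ │   │   │ │   │   │
│ ╷ └─┴───┴───┘ │ ╷ └─╴ │
│ │             │ │     │
└─┴─────────────┴─┴─────┘

Path to Q:

┌───────────────────┬───┐
│A → → → → → → ↓    │   │
│ ╶─────┬───┬─╴ ┌─╴ │ ╷ │
│       │↓ ↰│↓ ↲│   │ │ │
│ ┌─────┘ ╷ ╵ ┌─┤ ╶─┤ │ │
│ │↓ ← ← ↲│↑ ↲│ │   │ │ │
├─┘ ╷ ┌───┴───┤ └─╴ ╵ │ │
│  Q│ │       │       │ │
│ ┌─┘ │ ┌───┐ └───┬───┘ │
│ │   │ │   │     │     │
│ ├───┤ │ ╶─┴───┐ ├───┐ │
│ │   │ │       │ │   │ │
│ ╵ ╷ ╵ ├───┐ ╶─┤ │ ╷ │ │
│   │   │   │   │ │ │ │ │
│ ┌─┴───┘ ╷ └─╴ │ ╵ │ │ │
│ │       │     │   │ │ │
│ └─╴ ┌───┴───╴ ├───┘ │ │
│     │         │     │ │
├─────┤ ┌───┬───┤ ╶───┤ │
│     │ │   │   │     │ │
│ ╶─┐ │ ╵ ╷ ╵ ╷ ├───┐ └─┤
│   │ │   │   │ │   │   │
│ ╷ └─┴───┴───┘ │ ╷ └─╴ │
│ │             │ │     │
└─┴─────────────┴─┴─────┘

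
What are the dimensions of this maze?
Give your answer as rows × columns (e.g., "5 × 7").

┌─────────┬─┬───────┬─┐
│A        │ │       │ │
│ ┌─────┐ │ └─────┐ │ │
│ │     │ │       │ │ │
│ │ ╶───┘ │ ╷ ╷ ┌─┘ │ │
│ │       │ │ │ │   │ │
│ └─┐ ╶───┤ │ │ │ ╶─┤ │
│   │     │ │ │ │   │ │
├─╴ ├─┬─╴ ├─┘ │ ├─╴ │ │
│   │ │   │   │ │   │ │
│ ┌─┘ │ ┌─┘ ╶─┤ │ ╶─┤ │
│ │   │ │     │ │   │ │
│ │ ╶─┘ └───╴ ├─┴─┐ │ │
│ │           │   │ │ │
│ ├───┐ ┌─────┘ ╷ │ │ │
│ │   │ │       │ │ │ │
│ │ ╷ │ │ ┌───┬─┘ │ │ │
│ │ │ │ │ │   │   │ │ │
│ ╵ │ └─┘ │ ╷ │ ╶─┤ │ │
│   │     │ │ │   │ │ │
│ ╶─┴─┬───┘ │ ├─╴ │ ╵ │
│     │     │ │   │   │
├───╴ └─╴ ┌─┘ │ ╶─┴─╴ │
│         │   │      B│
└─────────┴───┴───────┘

Counting the maze dimensions:
Rows (vertical): 12
Columns (horizontal): 11
Dimensions: 12 × 11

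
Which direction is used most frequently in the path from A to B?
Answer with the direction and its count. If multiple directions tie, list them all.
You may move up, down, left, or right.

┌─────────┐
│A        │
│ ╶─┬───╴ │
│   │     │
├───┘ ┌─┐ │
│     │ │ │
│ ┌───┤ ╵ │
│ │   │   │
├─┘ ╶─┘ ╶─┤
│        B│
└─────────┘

Directions: right, right, right, right, down, down, down, left, down, right
Counts: {'right': 5, 'down': 4, 'left': 1}
Most common: right (5 times)

Solution:

┌─────────┐
│A → → → ↓│
│ ╶─┬───╴ │
│   │    ↓│
├───┘ ┌─┐ │
│     │ │↓│
│ ┌───┤ ╵ │
│ │   │↓ ↲│
├─┘ ╶─┘ ╶─┤
│      ↳ B│
└─────────┘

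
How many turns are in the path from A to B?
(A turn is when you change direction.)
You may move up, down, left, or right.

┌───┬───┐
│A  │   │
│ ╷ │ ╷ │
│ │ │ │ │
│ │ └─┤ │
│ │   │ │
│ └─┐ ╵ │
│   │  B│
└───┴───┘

Directions: right, down, down, right, down, right
Number of turns: 4

Solution:

┌───┬───┐
│A ↓│   │
│ ╷ │ ╷ │
│ │↓│ │ │
│ │ └─┤ │
│ │↳ ↓│ │
│ └─┐ ╵ │
│   │↳ B│
└───┴───┘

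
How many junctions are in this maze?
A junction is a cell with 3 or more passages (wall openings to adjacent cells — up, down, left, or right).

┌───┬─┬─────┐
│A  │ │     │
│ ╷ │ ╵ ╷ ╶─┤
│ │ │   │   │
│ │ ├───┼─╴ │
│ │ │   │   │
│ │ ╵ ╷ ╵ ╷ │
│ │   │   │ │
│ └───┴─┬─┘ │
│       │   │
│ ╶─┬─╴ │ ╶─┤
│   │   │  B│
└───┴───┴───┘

Checking each cell for number of passages:

Junctions found (3+ passages):
  (0, 4): 3 passages
  (2, 5): 3 passages
  (4, 0): 3 passages
Total junctions: 3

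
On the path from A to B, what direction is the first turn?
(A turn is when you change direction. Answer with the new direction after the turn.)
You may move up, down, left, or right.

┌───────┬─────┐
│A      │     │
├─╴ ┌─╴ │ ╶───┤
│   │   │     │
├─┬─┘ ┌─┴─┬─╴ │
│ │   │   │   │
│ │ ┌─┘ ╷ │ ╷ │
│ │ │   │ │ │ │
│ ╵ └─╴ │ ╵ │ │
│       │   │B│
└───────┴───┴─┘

Directions: right, right, right, down, left, down, left, down, down, right, right, up, up, right, down, down, right, up, up, right, down, down
First turn direction: down

Solution:

┌───────┬─────┐
│A → → ↓│     │
├─╴ ┌─╴ │ ╶───┤
│   │↓ ↲│     │
├─┬─┘ ┌─┴─┬─╴ │
│ │↓ ↲│↱ ↓│↱ ↓│
│ │ ┌─┘ ╷ │ ╷ │
│ │↓│  ↑│↓│↑│↓│
│ ╵ └─╴ │ ╵ │ │
│  ↳ → ↑│↳ ↑│B│
└───────┴───┴─┘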